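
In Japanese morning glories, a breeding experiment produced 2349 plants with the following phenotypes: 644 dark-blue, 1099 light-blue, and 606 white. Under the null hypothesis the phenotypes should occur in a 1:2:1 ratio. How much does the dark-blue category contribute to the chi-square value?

Total ratio parts = 4. Expected numbers out of 2349:
  dark-blue: 2349 × 1/4 = 587.25
  light-blue: 2349 × 2/4 = 1174.5
  white: 2349 × 1/4 = 587.25
Contribution of dark-blue: (644 − 587.25)² / 587.25 = 5.4841

5.484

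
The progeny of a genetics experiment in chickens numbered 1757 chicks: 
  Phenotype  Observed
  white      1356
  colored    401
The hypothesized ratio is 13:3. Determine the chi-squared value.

19.133

Total ratio parts = 16. Expected numbers out of 1757:
  white: 1757 × 13/16 = 1427.5625
  colored: 1757 × 3/16 = 329.4375
χ² = Σ (O − E)² / E
  white: (1356 − 1427.5625)² / 1427.5625 = 3.5874
  colored: (401 − 329.4375)² / 329.4375 = 15.5453
χ² = 3.5874 + 15.5453 = 19.1327 ≈ 19.133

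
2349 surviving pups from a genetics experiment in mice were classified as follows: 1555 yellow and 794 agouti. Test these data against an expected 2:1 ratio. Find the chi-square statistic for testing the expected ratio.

0.232

Total ratio parts = 3. Expected numbers out of 2349:
  yellow: 2349 × 2/3 = 1566
  agouti: 2349 × 1/3 = 783
χ² = Σ (O − E)² / E
  yellow: (1555 − 1566)² / 1566 = 0.0773
  agouti: (794 − 783)² / 783 = 0.1545
χ² = 0.0773 + 0.1545 = 0.2318 ≈ 0.232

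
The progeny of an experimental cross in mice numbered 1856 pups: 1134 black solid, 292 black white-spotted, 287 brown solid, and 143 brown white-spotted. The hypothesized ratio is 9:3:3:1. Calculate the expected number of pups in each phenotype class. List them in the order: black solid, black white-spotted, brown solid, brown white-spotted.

The 9:3:3:1 ratio has 16 parts, so with N = 1856 the expected counts are:
  black solid: 1856 × 9/16 = 1044
  black white-spotted: 1856 × 3/16 = 348
  brown solid: 1856 × 3/16 = 348
  brown white-spotted: 1856 × 1/16 = 116

1044, 348, 348, 116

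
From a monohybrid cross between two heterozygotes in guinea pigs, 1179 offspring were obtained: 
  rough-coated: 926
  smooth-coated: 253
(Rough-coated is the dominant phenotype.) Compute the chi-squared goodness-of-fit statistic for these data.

For a monohybrid cross between heterozygotes with complete dominance, the expected phenotypic ratio is 3:1.
The 3:1 ratio has 4 parts, so with N = 1179 the expected counts are:
  rough-coated: 1179 × 3/4 = 884.25
  smooth-coated: 1179 × 1/4 = 294.75
χ² = Σ (O − E)² / E
  rough-coated: (926 − 884.25)² / 884.25 = 1.9712
  smooth-coated: (253 − 294.75)² / 294.75 = 5.9137
χ² = 1.9712 + 5.9137 = 7.8849 ≈ 7.885

7.885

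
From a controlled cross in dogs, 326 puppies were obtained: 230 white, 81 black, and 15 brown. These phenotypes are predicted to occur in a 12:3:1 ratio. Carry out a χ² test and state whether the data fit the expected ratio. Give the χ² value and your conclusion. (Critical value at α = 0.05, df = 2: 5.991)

Under the 12:3:1 hypothesis (Σ ratio = 16, N = 326):
  white: 326 × 12/16 = 244.5
  black: 326 × 3/16 = 61.125
  brown: 326 × 1/16 = 20.375
χ² = Σ (O − E)² / E
  white: (230 − 244.5)² / 244.5 = 0.8599
  black: (81 − 61.125)² / 61.125 = 6.4624
  brown: (15 − 20.375)² / 20.375 = 1.4179
χ² = 0.8599 + 6.4624 + 1.4179 = 8.7402 ≈ 8.740
Degrees of freedom = 3 − 1 = 2; critical value at α = 0.05 is 5.991.
Since 8.740 > 5.991, we reject the null hypothesis — the data do not fit the 12:3:1 ratio.

8.740; not consistent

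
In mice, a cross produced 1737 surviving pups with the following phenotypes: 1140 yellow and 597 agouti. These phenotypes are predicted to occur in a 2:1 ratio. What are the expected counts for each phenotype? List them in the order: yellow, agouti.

The 2:1 ratio has 3 parts, so with N = 1737 the expected counts are:
  yellow: 1737 × 2/3 = 1158
  agouti: 1737 × 1/3 = 579

1158, 579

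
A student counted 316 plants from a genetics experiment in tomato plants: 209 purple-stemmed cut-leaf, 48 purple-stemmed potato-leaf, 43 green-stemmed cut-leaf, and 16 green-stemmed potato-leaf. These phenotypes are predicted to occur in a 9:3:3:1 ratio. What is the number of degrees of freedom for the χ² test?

3

A goodness-of-fit test with 4 phenotype classes has df = 4 − 1 = 3.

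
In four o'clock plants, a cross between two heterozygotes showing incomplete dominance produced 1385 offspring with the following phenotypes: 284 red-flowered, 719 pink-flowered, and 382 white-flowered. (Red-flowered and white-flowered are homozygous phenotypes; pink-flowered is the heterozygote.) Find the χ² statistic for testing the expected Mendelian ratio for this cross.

15.897

With incomplete dominance, a heterozygote × heterozygote cross gives a 1:2:1 phenotypic ratio.
The 1:2:1 ratio has 4 parts, so with N = 1385 the expected counts are:
  red-flowered: 1385 × 1/4 = 346.25
  pink-flowered: 1385 × 2/4 = 692.5
  white-flowered: 1385 × 1/4 = 346.25
χ² = Σ (O − E)² / E
  red-flowered: (284 − 346.25)² / 346.25 = 11.1915
  pink-flowered: (719 − 692.5)² / 692.5 = 1.0141
  white-flowered: (382 − 346.25)² / 346.25 = 3.6912
χ² = 11.1915 + 1.0141 + 3.6912 = 15.8968 ≈ 15.897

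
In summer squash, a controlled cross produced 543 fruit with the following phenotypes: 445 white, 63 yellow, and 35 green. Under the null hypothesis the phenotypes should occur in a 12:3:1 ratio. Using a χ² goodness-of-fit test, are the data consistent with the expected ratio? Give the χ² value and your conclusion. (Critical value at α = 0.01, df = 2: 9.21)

Total ratio parts = 16. Expected numbers out of 543:
  white: 543 × 12/16 = 407.25
  yellow: 543 × 3/16 = 101.8125
  green: 543 × 1/16 = 33.9375
χ² = Σ (O − E)² / E
  white: (445 − 407.25)² / 407.25 = 3.4992
  yellow: (63 − 101.8125)² / 101.8125 = 14.7959
  green: (35 − 33.9375)² / 33.9375 = 0.0333
χ² = 3.4992 + 14.7959 + 0.0333 = 18.3284 ≈ 18.328
Degrees of freedom = 3 − 1 = 2; critical value at α = 0.01 is 9.21.
Since 18.328 > 9.21, we reject the null hypothesis — the data do not fit the 12:3:1 ratio.

18.328; not consistent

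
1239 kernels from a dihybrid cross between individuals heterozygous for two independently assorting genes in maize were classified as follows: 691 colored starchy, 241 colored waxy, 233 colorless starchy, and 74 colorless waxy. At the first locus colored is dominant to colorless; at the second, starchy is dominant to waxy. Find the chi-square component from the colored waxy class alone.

A dihybrid F₂ with independent assortment and complete dominance at both loci gives a 9:3:3:1 phenotypic ratio.
Under the 9:3:3:1 hypothesis (Σ ratio = 16, N = 1239):
  colored starchy: 1239 × 9/16 = 696.9375
  colored waxy: 1239 × 3/16 = 232.3125
  colorless starchy: 1239 × 3/16 = 232.3125
  colorless waxy: 1239 × 1/16 = 77.4375
Contribution of colored waxy: (241 − 232.3125)² / 232.3125 = 0.3249

0.325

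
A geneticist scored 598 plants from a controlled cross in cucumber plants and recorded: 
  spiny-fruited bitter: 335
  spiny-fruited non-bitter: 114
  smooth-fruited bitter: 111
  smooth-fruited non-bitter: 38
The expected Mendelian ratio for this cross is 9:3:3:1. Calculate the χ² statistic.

0.059

Under the 9:3:3:1 hypothesis (Σ ratio = 16, N = 598):
  spiny-fruited bitter: 598 × 9/16 = 336.375
  spiny-fruited non-bitter: 598 × 3/16 = 112.125
  smooth-fruited bitter: 598 × 3/16 = 112.125
  smooth-fruited non-bitter: 598 × 1/16 = 37.375
χ² = Σ (O − E)² / E
  spiny-fruited bitter: (335 − 336.375)² / 336.375 = 0.0056
  spiny-fruited non-bitter: (114 − 112.125)² / 112.125 = 0.0314
  smooth-fruited bitter: (111 − 112.125)² / 112.125 = 0.0113
  smooth-fruited non-bitter: (38 − 37.375)² / 37.375 = 0.0105
χ² = 0.0056 + 0.0314 + 0.0113 + 0.0105 = 0.0588 ≈ 0.059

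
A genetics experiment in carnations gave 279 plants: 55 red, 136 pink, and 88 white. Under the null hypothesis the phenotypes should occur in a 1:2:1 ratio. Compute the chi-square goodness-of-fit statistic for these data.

Under the 1:2:1 hypothesis (Σ ratio = 4, N = 279):
  red: 279 × 1/4 = 69.75
  pink: 279 × 2/4 = 139.5
  white: 279 × 1/4 = 69.75
χ² = Σ (O − E)² / E
  red: (55 − 69.75)² / 69.75 = 3.1192
  pink: (136 − 139.5)² / 139.5 = 0.0878
  white: (88 − 69.75)² / 69.75 = 4.7751
χ² = 3.1192 + 0.0878 + 4.7751 = 7.9821 ≈ 7.982

7.982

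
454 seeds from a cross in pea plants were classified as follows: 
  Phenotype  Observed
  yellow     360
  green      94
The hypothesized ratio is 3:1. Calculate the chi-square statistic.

4.467

Expected counts for N = 454 under a 3:1 ratio (total parts = 4):
  yellow: 454 × 3/4 = 340.5
  green: 454 × 1/4 = 113.5
χ² = Σ (O − E)² / E
  yellow: (360 − 340.5)² / 340.5 = 1.1167
  green: (94 − 113.5)² / 113.5 = 3.3502
χ² = 1.1167 + 3.3502 = 4.4669 ≈ 4.467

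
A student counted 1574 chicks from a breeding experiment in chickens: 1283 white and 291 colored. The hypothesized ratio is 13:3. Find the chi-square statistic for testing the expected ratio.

Expected counts for N = 1574 under a 13:3 ratio (total parts = 16):
  white: 1574 × 13/16 = 1278.875
  colored: 1574 × 3/16 = 295.125
χ² = Σ (O − E)² / E
  white: (1283 − 1278.875)² / 1278.875 = 0.0133
  colored: (291 − 295.125)² / 295.125 = 0.0577
χ² = 0.0133 + 0.0577 = 0.071

0.071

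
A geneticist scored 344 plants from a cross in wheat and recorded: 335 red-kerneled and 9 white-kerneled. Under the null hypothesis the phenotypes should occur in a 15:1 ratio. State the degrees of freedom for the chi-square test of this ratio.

A goodness-of-fit test with 2 phenotype classes has df = 2 − 1 = 1.

1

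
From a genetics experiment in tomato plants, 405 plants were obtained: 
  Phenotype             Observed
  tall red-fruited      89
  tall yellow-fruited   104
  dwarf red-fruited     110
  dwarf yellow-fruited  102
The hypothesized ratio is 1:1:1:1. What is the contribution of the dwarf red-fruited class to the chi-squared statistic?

0.756

Expected counts for N = 405 under a 1:1:1:1 ratio (total parts = 4):
  tall red-fruited: 405 × 1/4 = 101.25
  tall yellow-fruited: 405 × 1/4 = 101.25
  dwarf red-fruited: 405 × 1/4 = 101.25
  dwarf yellow-fruited: 405 × 1/4 = 101.25
Contribution of dwarf red-fruited: (110 − 101.25)² / 101.25 = 0.7562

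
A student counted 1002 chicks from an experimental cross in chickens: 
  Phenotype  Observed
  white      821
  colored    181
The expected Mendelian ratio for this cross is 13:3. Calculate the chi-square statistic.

0.310

The 13:3 ratio has 16 parts, so with N = 1002 the expected counts are:
  white: 1002 × 13/16 = 814.125
  colored: 1002 × 3/16 = 187.875
χ² = Σ (O − E)² / E
  white: (821 − 814.125)² / 814.125 = 0.0581
  colored: (181 − 187.875)² / 187.875 = 0.2516
χ² = 0.0581 + 0.2516 = 0.3097 ≈ 0.310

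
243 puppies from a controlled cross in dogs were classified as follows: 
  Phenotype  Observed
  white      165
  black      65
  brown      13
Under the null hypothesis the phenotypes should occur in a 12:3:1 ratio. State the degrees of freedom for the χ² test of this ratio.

A goodness-of-fit test with 3 phenotype classes has df = 3 − 1 = 2.

2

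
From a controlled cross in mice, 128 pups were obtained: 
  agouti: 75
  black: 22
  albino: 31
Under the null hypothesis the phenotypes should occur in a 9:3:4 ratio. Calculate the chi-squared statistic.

Expected counts for N = 128 under a 9:3:4 ratio (total parts = 16):
  agouti: 128 × 9/16 = 72
  black: 128 × 3/16 = 24
  albino: 128 × 4/16 = 32
χ² = Σ (O − E)² / E
  agouti: (75 − 72)² / 72 = 0.1250
  black: (22 − 24)² / 24 = 0.1667
  albino: (31 − 32)² / 32 = 0.0312
χ² = 0.1250 + 0.1667 + 0.0312 = 0.3229 ≈ 0.323

0.323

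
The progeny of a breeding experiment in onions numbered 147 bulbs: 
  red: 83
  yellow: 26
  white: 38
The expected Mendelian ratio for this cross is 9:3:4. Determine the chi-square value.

Under the 9:3:4 hypothesis (Σ ratio = 16, N = 147):
  red: 147 × 9/16 = 82.6875
  yellow: 147 × 3/16 = 27.5625
  white: 147 × 4/16 = 36.75
χ² = Σ (O − E)² / E
  red: (83 − 82.6875)² / 82.6875 = 0.0012
  yellow: (26 − 27.5625)² / 27.5625 = 0.0886
  white: (38 − 36.75)² / 36.75 = 0.0425
χ² = 0.0012 + 0.0886 + 0.0425 = 0.1323 ≈ 0.132

0.132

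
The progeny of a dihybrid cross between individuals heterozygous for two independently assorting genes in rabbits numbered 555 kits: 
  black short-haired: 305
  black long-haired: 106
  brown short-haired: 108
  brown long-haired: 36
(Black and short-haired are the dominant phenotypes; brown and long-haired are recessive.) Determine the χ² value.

A dihybrid F₂ with independent assortment and complete dominance at both loci gives a 9:3:3:1 phenotypic ratio.
Under the 9:3:3:1 hypothesis (Σ ratio = 16, N = 555):
  black short-haired: 555 × 9/16 = 312.1875
  black long-haired: 555 × 3/16 = 104.0625
  brown short-haired: 555 × 3/16 = 104.0625
  brown long-haired: 555 × 1/16 = 34.6875
χ² = Σ (O − E)² / E
  black short-haired: (305 − 312.1875)² / 312.1875 = 0.1655
  black long-haired: (106 − 104.0625)² / 104.0625 = 0.0361
  brown short-haired: (108 − 104.0625)² / 104.0625 = 0.1490
  brown long-haired: (36 − 34.6875)² / 34.6875 = 0.0497
χ² = 0.1655 + 0.0361 + 0.1490 + 0.0497 = 0.4003 ≈ 0.400

0.400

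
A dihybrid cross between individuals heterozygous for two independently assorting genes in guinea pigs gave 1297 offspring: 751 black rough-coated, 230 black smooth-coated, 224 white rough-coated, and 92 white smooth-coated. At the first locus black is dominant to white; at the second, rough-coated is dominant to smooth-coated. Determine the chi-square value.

4.335

A dihybrid F₂ with independent assortment and complete dominance at both loci gives a 9:3:3:1 phenotypic ratio.
Total ratio parts = 16. Expected numbers out of 1297:
  black rough-coated: 1297 × 9/16 = 729.5625
  black smooth-coated: 1297 × 3/16 = 243.1875
  white rough-coated: 1297 × 3/16 = 243.1875
  white smooth-coated: 1297 × 1/16 = 81.0625
χ² = Σ (O − E)² / E
  black rough-coated: (751 − 729.5625)² / 729.5625 = 0.6299
  black smooth-coated: (230 − 243.1875)² / 243.1875 = 0.7151
  white rough-coated: (224 − 243.1875)² / 243.1875 = 1.5139
  white smooth-coated: (92 − 81.0625)² / 81.0625 = 1.4758
χ² = 0.6299 + 0.7151 + 1.5139 + 1.4758 = 4.3347 ≈ 4.335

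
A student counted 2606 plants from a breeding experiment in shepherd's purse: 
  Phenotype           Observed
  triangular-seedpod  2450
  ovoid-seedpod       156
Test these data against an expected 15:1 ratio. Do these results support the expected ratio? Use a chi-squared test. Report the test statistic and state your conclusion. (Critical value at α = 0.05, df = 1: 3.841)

Under the 15:1 hypothesis (Σ ratio = 16, N = 2606):
  triangular-seedpod: 2606 × 15/16 = 2443.125
  ovoid-seedpod: 2606 × 1/16 = 162.875
χ² = Σ (O − E)² / E
  triangular-seedpod: (2450 − 2443.125)² / 2443.125 = 0.0193
  ovoid-seedpod: (156 − 162.875)² / 162.875 = 0.2902
χ² = 0.0193 + 0.2902 = 0.3095 ≈ 0.310
Degrees of freedom = 2 − 1 = 1; critical value at α = 0.05 is 3.841.
Since 0.310 < 3.841, we fail to reject the null hypothesis — the data are consistent with the 15:1 ratio.

0.310; consistent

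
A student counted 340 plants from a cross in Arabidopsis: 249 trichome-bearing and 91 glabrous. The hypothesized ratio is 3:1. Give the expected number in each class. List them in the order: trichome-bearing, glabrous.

255, 85

The 3:1 ratio has 4 parts, so with N = 340 the expected counts are:
  trichome-bearing: 340 × 3/4 = 255
  glabrous: 340 × 1/4 = 85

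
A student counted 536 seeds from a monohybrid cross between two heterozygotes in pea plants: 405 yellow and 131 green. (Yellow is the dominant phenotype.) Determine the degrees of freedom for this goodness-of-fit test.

For a monohybrid cross between heterozygotes with complete dominance, the expected phenotypic ratio is 3:1.
A goodness-of-fit test with 2 phenotype classes has df = 2 − 1 = 1.

1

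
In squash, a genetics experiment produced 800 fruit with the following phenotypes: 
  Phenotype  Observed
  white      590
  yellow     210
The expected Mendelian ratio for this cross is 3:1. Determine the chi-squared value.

Under the 3:1 hypothesis (Σ ratio = 4, N = 800):
  white: 800 × 3/4 = 600
  yellow: 800 × 1/4 = 200
χ² = Σ (O − E)² / E
  white: (590 − 600)² / 600 = 0.1667
  yellow: (210 − 200)² / 200 = 0.5000
χ² = 0.1667 + 0.5000 = 0.6667 ≈ 0.667

0.667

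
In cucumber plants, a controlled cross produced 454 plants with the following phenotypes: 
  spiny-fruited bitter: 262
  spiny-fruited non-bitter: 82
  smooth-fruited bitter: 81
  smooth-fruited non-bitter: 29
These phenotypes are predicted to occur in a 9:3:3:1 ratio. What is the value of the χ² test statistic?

Under the 9:3:3:1 hypothesis (Σ ratio = 16, N = 454):
  spiny-fruited bitter: 454 × 9/16 = 255.375
  spiny-fruited non-bitter: 454 × 3/16 = 85.125
  smooth-fruited bitter: 454 × 3/16 = 85.125
  smooth-fruited non-bitter: 454 × 1/16 = 28.375
χ² = Σ (O − E)² / E
  spiny-fruited bitter: (262 − 255.375)² / 255.375 = 0.1719
  spiny-fruited non-bitter: (82 − 85.125)² / 85.125 = 0.1147
  smooth-fruited bitter: (81 − 85.125)² / 85.125 = 0.1999
  smooth-fruited non-bitter: (29 − 28.375)² / 28.375 = 0.0138
χ² = 0.1719 + 0.1147 + 0.1999 + 0.0138 = 0.5003 ≈ 0.500

0.500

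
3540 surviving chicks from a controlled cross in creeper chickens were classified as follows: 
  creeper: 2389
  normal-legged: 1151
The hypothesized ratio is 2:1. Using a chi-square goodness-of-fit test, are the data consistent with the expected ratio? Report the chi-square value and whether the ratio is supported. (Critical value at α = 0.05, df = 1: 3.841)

1.069; consistent

The 2:1 ratio has 3 parts, so with N = 3540 the expected counts are:
  creeper: 3540 × 2/3 = 2360
  normal-legged: 3540 × 1/3 = 1180
χ² = Σ (O − E)² / E
  creeper: (2389 − 2360)² / 2360 = 0.3564
  normal-legged: (1151 − 1180)² / 1180 = 0.7127
χ² = 0.3564 + 0.7127 = 1.0691 ≈ 1.069
Degrees of freedom = 2 − 1 = 1; critical value at α = 0.05 is 3.841.
Since 1.069 < 3.841, we fail to reject the null hypothesis — the data are consistent with the 2:1 ratio.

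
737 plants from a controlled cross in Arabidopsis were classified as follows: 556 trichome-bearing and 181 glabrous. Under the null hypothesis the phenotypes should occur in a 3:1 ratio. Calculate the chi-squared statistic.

0.076

Under the 3:1 hypothesis (Σ ratio = 4, N = 737):
  trichome-bearing: 737 × 3/4 = 552.75
  glabrous: 737 × 1/4 = 184.25
χ² = Σ (O − E)² / E
  trichome-bearing: (556 − 552.75)² / 552.75 = 0.0191
  glabrous: (181 − 184.25)² / 184.25 = 0.0573
χ² = 0.0191 + 0.0573 = 0.0764 ≈ 0.076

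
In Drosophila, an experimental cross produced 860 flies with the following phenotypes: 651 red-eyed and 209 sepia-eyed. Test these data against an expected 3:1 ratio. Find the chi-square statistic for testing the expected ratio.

Total ratio parts = 4. Expected numbers out of 860:
  red-eyed: 860 × 3/4 = 645
  sepia-eyed: 860 × 1/4 = 215
χ² = Σ (O − E)² / E
  red-eyed: (651 − 645)² / 645 = 0.0558
  sepia-eyed: (209 − 215)² / 215 = 0.1674
χ² = 0.0558 + 0.1674 = 0.2232 ≈ 0.223

0.223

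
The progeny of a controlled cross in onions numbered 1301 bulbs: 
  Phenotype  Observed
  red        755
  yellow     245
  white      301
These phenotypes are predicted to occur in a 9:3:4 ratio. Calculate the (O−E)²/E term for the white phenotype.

1.808

Total ratio parts = 16. Expected numbers out of 1301:
  red: 1301 × 9/16 = 731.8125
  yellow: 1301 × 3/16 = 243.9375
  white: 1301 × 4/16 = 325.25
Contribution of white: (301 − 325.25)² / 325.25 = 1.8080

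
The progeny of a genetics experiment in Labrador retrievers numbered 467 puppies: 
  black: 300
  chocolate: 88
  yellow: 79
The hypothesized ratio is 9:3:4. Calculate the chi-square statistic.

Under the 9:3:4 hypothesis (Σ ratio = 16, N = 467):
  black: 467 × 9/16 = 262.6875
  chocolate: 467 × 3/16 = 87.5625
  yellow: 467 × 4/16 = 116.75
χ² = Σ (O − E)² / E
  black: (300 − 262.6875)² / 262.6875 = 5.2999
  chocolate: (88 − 87.5625)² / 87.5625 = 0.0022
  yellow: (79 − 116.75)² / 116.75 = 12.2061
χ² = 5.2999 + 0.0022 + 12.2061 = 17.5082 ≈ 17.508

17.508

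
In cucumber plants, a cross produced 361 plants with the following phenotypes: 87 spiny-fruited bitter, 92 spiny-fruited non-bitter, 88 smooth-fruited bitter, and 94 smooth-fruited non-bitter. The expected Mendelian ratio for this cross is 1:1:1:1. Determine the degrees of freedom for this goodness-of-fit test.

3

A goodness-of-fit test with 4 phenotype classes has df = 4 − 1 = 3.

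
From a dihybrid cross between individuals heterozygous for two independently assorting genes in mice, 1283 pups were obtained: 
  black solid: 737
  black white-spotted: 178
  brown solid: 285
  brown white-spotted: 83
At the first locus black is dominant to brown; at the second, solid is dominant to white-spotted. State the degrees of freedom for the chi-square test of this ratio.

A dihybrid F₂ with independent assortment and complete dominance at both loci gives a 9:3:3:1 phenotypic ratio.
A goodness-of-fit test with 4 phenotype classes has df = 4 − 1 = 3.

3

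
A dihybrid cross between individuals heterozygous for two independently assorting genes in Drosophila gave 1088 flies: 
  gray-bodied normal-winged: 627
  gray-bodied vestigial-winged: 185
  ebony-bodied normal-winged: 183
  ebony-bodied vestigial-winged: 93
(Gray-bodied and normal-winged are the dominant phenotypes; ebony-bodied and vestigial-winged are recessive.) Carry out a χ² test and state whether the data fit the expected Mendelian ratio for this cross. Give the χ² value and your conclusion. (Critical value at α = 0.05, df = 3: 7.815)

13.490; not consistent

A dihybrid F₂ with independent assortment and complete dominance at both loci gives a 9:3:3:1 phenotypic ratio.
The 9:3:3:1 ratio has 16 parts, so with N = 1088 the expected counts are:
  gray-bodied normal-winged: 1088 × 9/16 = 612
  gray-bodied vestigial-winged: 1088 × 3/16 = 204
  ebony-bodied normal-winged: 1088 × 3/16 = 204
  ebony-bodied vestigial-winged: 1088 × 1/16 = 68
χ² = Σ (O − E)² / E
  gray-bodied normal-winged: (627 − 612)² / 612 = 0.3676
  gray-bodied vestigial-winged: (185 − 204)² / 204 = 1.7696
  ebony-bodied normal-winged: (183 − 204)² / 204 = 2.1618
  ebony-bodied vestigial-winged: (93 − 68)² / 68 = 9.1912
χ² = 0.3676 + 1.7696 + 2.1618 + 9.1912 = 13.4902 ≈ 13.490
Degrees of freedom = 4 − 1 = 3; critical value at α = 0.05 is 7.815.
Since 13.490 > 7.815, we reject the null hypothesis — the data do not fit the 9:3:3:1 ratio.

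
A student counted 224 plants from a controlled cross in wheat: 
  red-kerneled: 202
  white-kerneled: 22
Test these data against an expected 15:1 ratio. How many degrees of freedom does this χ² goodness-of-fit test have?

1

A goodness-of-fit test with 2 phenotype classes has df = 2 − 1 = 1.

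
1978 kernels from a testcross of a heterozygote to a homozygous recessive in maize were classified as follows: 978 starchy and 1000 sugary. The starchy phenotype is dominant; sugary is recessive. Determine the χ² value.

0.245

A testcross of a heterozygote (Aa × aa) gives a 1:1 phenotypic ratio.
Total ratio parts = 2. Expected numbers out of 1978:
  starchy: 1978 × 1/2 = 989
  sugary: 1978 × 1/2 = 989
χ² = Σ (O − E)² / E
  starchy: (978 − 989)² / 989 = 0.1223
  sugary: (1000 − 989)² / 989 = 0.1223
χ² = 0.1223 + 0.1223 = 0.2446 ≈ 0.245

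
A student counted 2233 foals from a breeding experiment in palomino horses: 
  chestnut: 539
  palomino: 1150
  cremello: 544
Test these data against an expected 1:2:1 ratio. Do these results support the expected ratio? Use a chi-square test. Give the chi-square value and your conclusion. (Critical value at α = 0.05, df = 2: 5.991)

The 1:2:1 ratio has 4 parts, so with N = 2233 the expected counts are:
  chestnut: 2233 × 1/4 = 558.25
  palomino: 2233 × 2/4 = 1116.5
  cremello: 2233 × 1/4 = 558.25
χ² = Σ (O − E)² / E
  chestnut: (539 − 558.25)² / 558.25 = 0.6638
  palomino: (1150 − 1116.5)² / 1116.5 = 1.0052
  cremello: (544 − 558.25)² / 558.25 = 0.3637
χ² = 0.6638 + 1.0052 + 0.3637 = 2.0327 ≈ 2.033
Degrees of freedom = 3 − 1 = 2; critical value at α = 0.05 is 5.991.
Since 2.033 < 5.991, we fail to reject the null hypothesis — the data are consistent with the 1:2:1 ratio.

2.033; consistent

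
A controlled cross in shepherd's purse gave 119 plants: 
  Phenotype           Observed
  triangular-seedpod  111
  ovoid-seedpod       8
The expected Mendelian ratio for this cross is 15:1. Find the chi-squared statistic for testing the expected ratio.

0.045

Expected counts for N = 119 under a 15:1 ratio (total parts = 16):
  triangular-seedpod: 119 × 15/16 = 111.5625
  ovoid-seedpod: 119 × 1/16 = 7.4375
χ² = Σ (O − E)² / E
  triangular-seedpod: (111 − 111.5625)² / 111.5625 = 0.0028
  ovoid-seedpod: (8 − 7.4375)² / 7.4375 = 0.0425
χ² = 0.0028 + 0.0425 = 0.0453 ≈ 0.045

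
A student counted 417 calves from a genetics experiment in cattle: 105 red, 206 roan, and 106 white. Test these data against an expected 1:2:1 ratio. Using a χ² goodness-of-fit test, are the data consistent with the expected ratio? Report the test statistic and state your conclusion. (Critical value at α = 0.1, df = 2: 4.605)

0.065; consistent

Under the 1:2:1 hypothesis (Σ ratio = 4, N = 417):
  red: 417 × 1/4 = 104.25
  roan: 417 × 2/4 = 208.5
  white: 417 × 1/4 = 104.25
χ² = Σ (O − E)² / E
  red: (105 − 104.25)² / 104.25 = 0.0054
  roan: (206 − 208.5)² / 208.5 = 0.0300
  white: (106 − 104.25)² / 104.25 = 0.0294
χ² = 0.0054 + 0.0300 + 0.0294 = 0.0648 ≈ 0.065
Degrees of freedom = 3 − 1 = 2; critical value at α = 0.1 is 4.605.
Since 0.065 < 4.605, we fail to reject the null hypothesis — the data are consistent with the 1:2:1 ratio.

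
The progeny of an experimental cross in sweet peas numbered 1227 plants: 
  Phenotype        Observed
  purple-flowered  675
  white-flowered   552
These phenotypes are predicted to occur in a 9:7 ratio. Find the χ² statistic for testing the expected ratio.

0.764

The 9:7 ratio has 16 parts, so with N = 1227 the expected counts are:
  purple-flowered: 1227 × 9/16 = 690.1875
  white-flowered: 1227 × 7/16 = 536.8125
χ² = Σ (O − E)² / E
  purple-flowered: (675 − 690.1875)² / 690.1875 = 0.3342
  white-flowered: (552 − 536.8125)² / 536.8125 = 0.4297
χ² = 0.3342 + 0.4297 = 0.7639 ≈ 0.764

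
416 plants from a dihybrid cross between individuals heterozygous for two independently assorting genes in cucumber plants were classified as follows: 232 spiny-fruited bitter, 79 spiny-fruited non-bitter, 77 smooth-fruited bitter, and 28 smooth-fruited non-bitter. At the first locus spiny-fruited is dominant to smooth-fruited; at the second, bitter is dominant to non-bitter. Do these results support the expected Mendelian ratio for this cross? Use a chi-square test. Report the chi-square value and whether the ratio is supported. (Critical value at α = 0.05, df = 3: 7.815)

0.197; consistent

A dihybrid F₂ with independent assortment and complete dominance at both loci gives a 9:3:3:1 phenotypic ratio.
Total ratio parts = 16. Expected numbers out of 416:
  spiny-fruited bitter: 416 × 9/16 = 234
  spiny-fruited non-bitter: 416 × 3/16 = 78
  smooth-fruited bitter: 416 × 3/16 = 78
  smooth-fruited non-bitter: 416 × 1/16 = 26
χ² = Σ (O − E)² / E
  spiny-fruited bitter: (232 − 234)² / 234 = 0.0171
  spiny-fruited non-bitter: (79 − 78)² / 78 = 0.0128
  smooth-fruited bitter: (77 − 78)² / 78 = 0.0128
  smooth-fruited non-bitter: (28 − 26)² / 26 = 0.1538
χ² = 0.0171 + 0.0128 + 0.0128 + 0.1538 = 0.1965 ≈ 0.197
Degrees of freedom = 4 − 1 = 3; critical value at α = 0.05 is 7.815.
Since 0.197 < 7.815, we fail to reject the null hypothesis — the data are consistent with the 9:3:3:1 ratio.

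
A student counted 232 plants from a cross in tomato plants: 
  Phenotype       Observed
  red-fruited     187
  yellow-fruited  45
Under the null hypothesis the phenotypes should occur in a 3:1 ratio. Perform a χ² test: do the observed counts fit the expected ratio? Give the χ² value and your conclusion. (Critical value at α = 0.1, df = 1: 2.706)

3.885; not consistent

Total ratio parts = 4. Expected numbers out of 232:
  red-fruited: 232 × 3/4 = 174
  yellow-fruited: 232 × 1/4 = 58
χ² = Σ (O − E)² / E
  red-fruited: (187 − 174)² / 174 = 0.9713
  yellow-fruited: (45 − 58)² / 58 = 2.9138
χ² = 0.9713 + 2.9138 = 3.8851 ≈ 3.885
Degrees of freedom = 2 − 1 = 1; critical value at α = 0.1 is 2.706.
Since 3.885 > 2.706, we reject the null hypothesis — the data do not fit the 3:1 ratio.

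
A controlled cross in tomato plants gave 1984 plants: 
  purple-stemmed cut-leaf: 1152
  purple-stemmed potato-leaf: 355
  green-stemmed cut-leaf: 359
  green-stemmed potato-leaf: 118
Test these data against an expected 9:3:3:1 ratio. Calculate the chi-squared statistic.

The 9:3:3:1 ratio has 16 parts, so with N = 1984 the expected counts are:
  purple-stemmed cut-leaf: 1984 × 9/16 = 1116
  purple-stemmed potato-leaf: 1984 × 3/16 = 372
  green-stemmed cut-leaf: 1984 × 3/16 = 372
  green-stemmed potato-leaf: 1984 × 1/16 = 124
χ² = Σ (O − E)² / E
  purple-stemmed cut-leaf: (1152 − 1116)² / 1116 = 1.1613
  purple-stemmed potato-leaf: (355 − 372)² / 372 = 0.7769
  green-stemmed cut-leaf: (359 − 372)² / 372 = 0.4543
  green-stemmed potato-leaf: (118 − 124)² / 124 = 0.2903
χ² = 1.1613 + 0.7769 + 0.4543 + 0.2903 = 2.6828 ≈ 2.683

2.683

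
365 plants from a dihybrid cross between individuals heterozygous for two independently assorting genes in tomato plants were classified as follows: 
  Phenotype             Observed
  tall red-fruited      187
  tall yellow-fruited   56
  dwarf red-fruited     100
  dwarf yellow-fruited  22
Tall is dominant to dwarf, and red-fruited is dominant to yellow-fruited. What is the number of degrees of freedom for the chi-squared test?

3

A dihybrid F₂ with independent assortment and complete dominance at both loci gives a 9:3:3:1 phenotypic ratio.
A goodness-of-fit test with 4 phenotype classes has df = 4 − 1 = 3.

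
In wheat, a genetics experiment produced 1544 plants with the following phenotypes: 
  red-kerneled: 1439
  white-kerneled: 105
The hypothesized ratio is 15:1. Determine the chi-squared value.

The 15:1 ratio has 16 parts, so with N = 1544 the expected counts are:
  red-kerneled: 1544 × 15/16 = 1447.5
  white-kerneled: 1544 × 1/16 = 96.5
χ² = Σ (O − E)² / E
  red-kerneled: (1439 − 1447.5)² / 1447.5 = 0.0499
  white-kerneled: (105 − 96.5)² / 96.5 = 0.7487
χ² = 0.0499 + 0.7487 = 0.7986 ≈ 0.799

0.799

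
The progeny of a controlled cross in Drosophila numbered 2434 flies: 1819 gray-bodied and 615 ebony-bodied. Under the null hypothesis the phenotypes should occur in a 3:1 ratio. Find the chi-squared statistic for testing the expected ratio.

Total ratio parts = 4. Expected numbers out of 2434:
  gray-bodied: 2434 × 3/4 = 1825.5
  ebony-bodied: 2434 × 1/4 = 608.5
χ² = Σ (O − E)² / E
  gray-bodied: (1819 − 1825.5)² / 1825.5 = 0.0231
  ebony-bodied: (615 − 608.5)² / 608.5 = 0.0694
χ² = 0.0231 + 0.0694 = 0.0925 ≈ 0.093

0.093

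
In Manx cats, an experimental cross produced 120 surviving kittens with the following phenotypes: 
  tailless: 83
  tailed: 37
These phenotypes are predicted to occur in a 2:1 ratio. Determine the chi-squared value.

Under the 2:1 hypothesis (Σ ratio = 3, N = 120):
  tailless: 120 × 2/3 = 80
  tailed: 120 × 1/3 = 40
χ² = Σ (O − E)² / E
  tailless: (83 − 80)² / 80 = 0.1125
  tailed: (37 − 40)² / 40 = 0.2250
χ² = 0.1125 + 0.2250 = 0.3375 ≈ 0.338

0.338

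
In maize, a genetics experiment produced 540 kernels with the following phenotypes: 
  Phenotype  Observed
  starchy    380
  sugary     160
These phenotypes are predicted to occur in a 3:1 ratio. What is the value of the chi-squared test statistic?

6.173

Total ratio parts = 4. Expected numbers out of 540:
  starchy: 540 × 3/4 = 405
  sugary: 540 × 1/4 = 135
χ² = Σ (O − E)² / E
  starchy: (380 − 405)² / 405 = 1.5432
  sugary: (160 − 135)² / 135 = 4.6296
χ² = 1.5432 + 4.6296 = 6.1728 ≈ 6.173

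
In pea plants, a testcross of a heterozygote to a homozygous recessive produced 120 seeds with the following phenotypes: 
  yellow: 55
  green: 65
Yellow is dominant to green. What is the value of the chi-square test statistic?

0.833

A testcross of a heterozygote (Aa × aa) gives a 1:1 phenotypic ratio.
Under the 1:1 hypothesis (Σ ratio = 2, N = 120):
  yellow: 120 × 1/2 = 60
  green: 120 × 1/2 = 60
χ² = Σ (O − E)² / E
  yellow: (55 − 60)² / 60 = 0.4167
  green: (65 − 60)² / 60 = 0.4167
χ² = 0.4167 + 0.4167 = 0.8334 ≈ 0.833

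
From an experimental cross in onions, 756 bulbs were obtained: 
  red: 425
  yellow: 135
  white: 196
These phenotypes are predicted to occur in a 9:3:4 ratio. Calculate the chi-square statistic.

0.581

Total ratio parts = 16. Expected numbers out of 756:
  red: 756 × 9/16 = 425.25
  yellow: 756 × 3/16 = 141.75
  white: 756 × 4/16 = 189
χ² = Σ (O − E)² / E
  red: (425 − 425.25)² / 425.25 = 0.0001
  yellow: (135 − 141.75)² / 141.75 = 0.3214
  white: (196 − 189)² / 189 = 0.2593
χ² = 0.0001 + 0.3214 + 0.2593 = 0.5808 ≈ 0.581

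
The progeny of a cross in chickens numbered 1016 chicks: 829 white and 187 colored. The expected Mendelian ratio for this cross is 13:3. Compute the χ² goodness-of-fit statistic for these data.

0.079

Under the 13:3 hypothesis (Σ ratio = 16, N = 1016):
  white: 1016 × 13/16 = 825.5
  colored: 1016 × 3/16 = 190.5
χ² = Σ (O − E)² / E
  white: (829 − 825.5)² / 825.5 = 0.0148
  colored: (187 − 190.5)² / 190.5 = 0.0643
χ² = 0.0148 + 0.0643 = 0.0791 ≈ 0.079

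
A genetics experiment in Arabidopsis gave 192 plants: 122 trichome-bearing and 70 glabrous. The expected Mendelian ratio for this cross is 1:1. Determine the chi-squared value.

14.083

Expected counts for N = 192 under a 1:1 ratio (total parts = 2):
  trichome-bearing: 192 × 1/2 = 96
  glabrous: 192 × 1/2 = 96
χ² = Σ (O − E)² / E
  trichome-bearing: (122 − 96)² / 96 = 7.0417
  glabrous: (70 − 96)² / 96 = 7.0417
χ² = 7.0417 + 7.0417 = 14.0834 ≈ 14.083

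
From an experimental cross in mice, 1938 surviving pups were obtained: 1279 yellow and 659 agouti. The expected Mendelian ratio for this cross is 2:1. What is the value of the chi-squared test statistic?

Under the 2:1 hypothesis (Σ ratio = 3, N = 1938):
  yellow: 1938 × 2/3 = 1292
  agouti: 1938 × 1/3 = 646
χ² = Σ (O − E)² / E
  yellow: (1279 − 1292)² / 1292 = 0.1308
  agouti: (659 − 646)² / 646 = 0.2616
χ² = 0.1308 + 0.2616 = 0.3924 ≈ 0.392

0.392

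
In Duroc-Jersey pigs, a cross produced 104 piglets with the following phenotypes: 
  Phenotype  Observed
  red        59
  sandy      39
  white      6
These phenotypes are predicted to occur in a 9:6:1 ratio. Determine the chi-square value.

0.043

Total ratio parts = 16. Expected numbers out of 104:
  red: 104 × 9/16 = 58.5
  sandy: 104 × 6/16 = 39
  white: 104 × 1/16 = 6.5
χ² = Σ (O − E)² / E
  red: (59 − 58.5)² / 58.5 = 0.0043
  sandy: (39 − 39)² / 39 = 0.0000
  white: (6 − 6.5)² / 6.5 = 0.0385
χ² = 0.0043 + 0.0000 + 0.0385 = 0.0428 ≈ 0.043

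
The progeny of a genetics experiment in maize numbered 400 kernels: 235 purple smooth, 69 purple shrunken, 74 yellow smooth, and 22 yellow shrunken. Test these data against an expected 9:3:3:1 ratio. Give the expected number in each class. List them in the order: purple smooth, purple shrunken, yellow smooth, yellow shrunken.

225, 75, 75, 25

The 9:3:3:1 ratio has 16 parts, so with N = 400 the expected counts are:
  purple smooth: 400 × 9/16 = 225
  purple shrunken: 400 × 3/16 = 75
  yellow smooth: 400 × 3/16 = 75
  yellow shrunken: 400 × 1/16 = 25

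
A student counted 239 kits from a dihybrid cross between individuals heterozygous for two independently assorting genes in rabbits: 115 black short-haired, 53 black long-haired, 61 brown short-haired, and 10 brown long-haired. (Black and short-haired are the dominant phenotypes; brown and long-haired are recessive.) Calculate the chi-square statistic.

11.786

A dihybrid F₂ with independent assortment and complete dominance at both loci gives a 9:3:3:1 phenotypic ratio.
Under the 9:3:3:1 hypothesis (Σ ratio = 16, N = 239):
  black short-haired: 239 × 9/16 = 134.4375
  black long-haired: 239 × 3/16 = 44.8125
  brown short-haired: 239 × 3/16 = 44.8125
  brown long-haired: 239 × 1/16 = 14.9375
χ² = Σ (O − E)² / E
  black short-haired: (115 − 134.4375)² / 134.4375 = 2.8103
  black long-haired: (53 − 44.8125)² / 44.8125 = 1.4959
  brown short-haired: (61 − 44.8125)² / 44.8125 = 5.8474
  brown long-haired: (10 − 14.9375)² / 14.9375 = 1.6321
χ² = 2.8103 + 1.4959 + 5.8474 + 1.6321 = 11.7857 ≈ 11.786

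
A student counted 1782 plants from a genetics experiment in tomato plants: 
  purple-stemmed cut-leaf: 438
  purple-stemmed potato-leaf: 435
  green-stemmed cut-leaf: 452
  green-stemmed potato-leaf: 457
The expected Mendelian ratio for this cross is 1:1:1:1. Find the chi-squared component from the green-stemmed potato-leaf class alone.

Total ratio parts = 4. Expected numbers out of 1782:
  purple-stemmed cut-leaf: 1782 × 1/4 = 445.5
  purple-stemmed potato-leaf: 1782 × 1/4 = 445.5
  green-stemmed cut-leaf: 1782 × 1/4 = 445.5
  green-stemmed potato-leaf: 1782 × 1/4 = 445.5
Contribution of green-stemmed potato-leaf: (457 − 445.5)² / 445.5 = 0.2969

0.297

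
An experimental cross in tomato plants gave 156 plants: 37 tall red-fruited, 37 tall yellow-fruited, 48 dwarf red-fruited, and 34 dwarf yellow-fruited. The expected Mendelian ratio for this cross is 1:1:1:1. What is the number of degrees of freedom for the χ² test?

A goodness-of-fit test with 4 phenotype classes has df = 4 − 1 = 3.

3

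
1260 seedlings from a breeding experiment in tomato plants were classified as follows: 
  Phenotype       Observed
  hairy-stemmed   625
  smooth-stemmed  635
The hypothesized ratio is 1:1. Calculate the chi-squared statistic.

0.079

Expected counts for N = 1260 under a 1:1 ratio (total parts = 2):
  hairy-stemmed: 1260 × 1/2 = 630
  smooth-stemmed: 1260 × 1/2 = 630
χ² = Σ (O − E)² / E
  hairy-stemmed: (625 − 630)² / 630 = 0.0397
  smooth-stemmed: (635 − 630)² / 630 = 0.0397
χ² = 0.0397 + 0.0397 = 0.0794 ≈ 0.079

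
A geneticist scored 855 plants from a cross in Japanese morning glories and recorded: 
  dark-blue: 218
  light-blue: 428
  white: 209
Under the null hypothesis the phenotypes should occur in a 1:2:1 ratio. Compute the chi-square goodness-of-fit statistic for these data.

0.191

Expected counts for N = 855 under a 1:2:1 ratio (total parts = 4):
  dark-blue: 855 × 1/4 = 213.75
  light-blue: 855 × 2/4 = 427.5
  white: 855 × 1/4 = 213.75
χ² = Σ (O − E)² / E
  dark-blue: (218 − 213.75)² / 213.75 = 0.0845
  light-blue: (428 − 427.5)² / 427.5 = 0.0006
  white: (209 − 213.75)² / 213.75 = 0.1056
χ² = 0.0845 + 0.0006 + 0.1056 = 0.1907 ≈ 0.191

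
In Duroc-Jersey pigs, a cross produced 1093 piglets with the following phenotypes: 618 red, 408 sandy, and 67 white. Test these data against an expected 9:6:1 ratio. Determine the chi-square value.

0.050

Total ratio parts = 16. Expected numbers out of 1093:
  red: 1093 × 9/16 = 614.8125
  sandy: 1093 × 6/16 = 409.875
  white: 1093 × 1/16 = 68.3125
χ² = Σ (O − E)² / E
  red: (618 − 614.8125)² / 614.8125 = 0.0165
  sandy: (408 − 409.875)² / 409.875 = 0.0086
  white: (67 − 68.3125)² / 68.3125 = 0.0252
χ² = 0.0165 + 0.0086 + 0.0252 = 0.0503 ≈ 0.050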